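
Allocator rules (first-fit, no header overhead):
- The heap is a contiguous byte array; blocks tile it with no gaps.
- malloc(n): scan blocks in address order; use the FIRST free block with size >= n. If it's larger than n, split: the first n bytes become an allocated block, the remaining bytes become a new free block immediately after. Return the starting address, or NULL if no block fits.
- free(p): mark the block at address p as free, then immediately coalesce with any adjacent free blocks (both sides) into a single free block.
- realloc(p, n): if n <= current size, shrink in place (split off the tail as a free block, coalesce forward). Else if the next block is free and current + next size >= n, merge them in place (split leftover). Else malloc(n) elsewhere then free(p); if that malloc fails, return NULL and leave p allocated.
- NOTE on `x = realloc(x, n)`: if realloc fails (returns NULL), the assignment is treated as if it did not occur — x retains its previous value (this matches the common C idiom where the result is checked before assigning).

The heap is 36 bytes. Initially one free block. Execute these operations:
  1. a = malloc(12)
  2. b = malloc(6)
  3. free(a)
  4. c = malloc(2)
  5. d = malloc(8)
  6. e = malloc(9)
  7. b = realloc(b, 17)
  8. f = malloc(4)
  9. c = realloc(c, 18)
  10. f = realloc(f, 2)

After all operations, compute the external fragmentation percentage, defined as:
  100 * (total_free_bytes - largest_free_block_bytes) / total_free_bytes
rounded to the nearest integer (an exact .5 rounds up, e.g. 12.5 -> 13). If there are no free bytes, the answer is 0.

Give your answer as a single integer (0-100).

Answer: 22

Derivation:
Op 1: a = malloc(12) -> a = 0; heap: [0-11 ALLOC][12-35 FREE]
Op 2: b = malloc(6) -> b = 12; heap: [0-11 ALLOC][12-17 ALLOC][18-35 FREE]
Op 3: free(a) -> (freed a); heap: [0-11 FREE][12-17 ALLOC][18-35 FREE]
Op 4: c = malloc(2) -> c = 0; heap: [0-1 ALLOC][2-11 FREE][12-17 ALLOC][18-35 FREE]
Op 5: d = malloc(8) -> d = 2; heap: [0-1 ALLOC][2-9 ALLOC][10-11 FREE][12-17 ALLOC][18-35 FREE]
Op 6: e = malloc(9) -> e = 18; heap: [0-1 ALLOC][2-9 ALLOC][10-11 FREE][12-17 ALLOC][18-26 ALLOC][27-35 FREE]
Op 7: b = realloc(b, 17) -> NULL (b unchanged); heap: [0-1 ALLOC][2-9 ALLOC][10-11 FREE][12-17 ALLOC][18-26 ALLOC][27-35 FREE]
Op 8: f = malloc(4) -> f = 27; heap: [0-1 ALLOC][2-9 ALLOC][10-11 FREE][12-17 ALLOC][18-26 ALLOC][27-30 ALLOC][31-35 FREE]
Op 9: c = realloc(c, 18) -> NULL (c unchanged); heap: [0-1 ALLOC][2-9 ALLOC][10-11 FREE][12-17 ALLOC][18-26 ALLOC][27-30 ALLOC][31-35 FREE]
Op 10: f = realloc(f, 2) -> f = 27; heap: [0-1 ALLOC][2-9 ALLOC][10-11 FREE][12-17 ALLOC][18-26 ALLOC][27-28 ALLOC][29-35 FREE]
Free blocks: [2 7] total_free=9 largest=7 -> 100*(9-7)/9 = 200/9 ≈ 22.222 -> rounds to 22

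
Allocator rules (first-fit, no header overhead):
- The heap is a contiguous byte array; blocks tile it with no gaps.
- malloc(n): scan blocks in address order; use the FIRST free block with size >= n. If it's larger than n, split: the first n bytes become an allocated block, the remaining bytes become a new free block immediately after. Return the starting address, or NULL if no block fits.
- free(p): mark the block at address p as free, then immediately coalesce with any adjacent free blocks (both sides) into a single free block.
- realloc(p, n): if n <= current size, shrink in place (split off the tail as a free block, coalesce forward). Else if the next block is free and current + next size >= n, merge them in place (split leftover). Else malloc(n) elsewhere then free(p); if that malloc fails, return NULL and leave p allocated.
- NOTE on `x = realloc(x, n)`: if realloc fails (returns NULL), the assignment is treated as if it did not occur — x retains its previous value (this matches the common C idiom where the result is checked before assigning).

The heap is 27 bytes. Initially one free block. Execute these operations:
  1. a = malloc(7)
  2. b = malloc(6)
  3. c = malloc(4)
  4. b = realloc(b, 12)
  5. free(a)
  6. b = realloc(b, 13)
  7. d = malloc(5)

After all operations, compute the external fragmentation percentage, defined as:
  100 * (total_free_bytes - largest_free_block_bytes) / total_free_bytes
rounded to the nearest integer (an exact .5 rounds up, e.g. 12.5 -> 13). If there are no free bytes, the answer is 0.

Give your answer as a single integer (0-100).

Op 1: a = malloc(7) -> a = 0; heap: [0-6 ALLOC][7-26 FREE]
Op 2: b = malloc(6) -> b = 7; heap: [0-6 ALLOC][7-12 ALLOC][13-26 FREE]
Op 3: c = malloc(4) -> c = 13; heap: [0-6 ALLOC][7-12 ALLOC][13-16 ALLOC][17-26 FREE]
Op 4: b = realloc(b, 12) -> NULL (b unchanged); heap: [0-6 ALLOC][7-12 ALLOC][13-16 ALLOC][17-26 FREE]
Op 5: free(a) -> (freed a); heap: [0-6 FREE][7-12 ALLOC][13-16 ALLOC][17-26 FREE]
Op 6: b = realloc(b, 13) -> NULL (b unchanged); heap: [0-6 FREE][7-12 ALLOC][13-16 ALLOC][17-26 FREE]
Op 7: d = malloc(5) -> d = 0; heap: [0-4 ALLOC][5-6 FREE][7-12 ALLOC][13-16 ALLOC][17-26 FREE]
Free blocks: [2 10] total_free=12 largest=10 -> 100*(12-10)/12 = 200/12 ≈ 16.667 -> rounds to 17

Answer: 17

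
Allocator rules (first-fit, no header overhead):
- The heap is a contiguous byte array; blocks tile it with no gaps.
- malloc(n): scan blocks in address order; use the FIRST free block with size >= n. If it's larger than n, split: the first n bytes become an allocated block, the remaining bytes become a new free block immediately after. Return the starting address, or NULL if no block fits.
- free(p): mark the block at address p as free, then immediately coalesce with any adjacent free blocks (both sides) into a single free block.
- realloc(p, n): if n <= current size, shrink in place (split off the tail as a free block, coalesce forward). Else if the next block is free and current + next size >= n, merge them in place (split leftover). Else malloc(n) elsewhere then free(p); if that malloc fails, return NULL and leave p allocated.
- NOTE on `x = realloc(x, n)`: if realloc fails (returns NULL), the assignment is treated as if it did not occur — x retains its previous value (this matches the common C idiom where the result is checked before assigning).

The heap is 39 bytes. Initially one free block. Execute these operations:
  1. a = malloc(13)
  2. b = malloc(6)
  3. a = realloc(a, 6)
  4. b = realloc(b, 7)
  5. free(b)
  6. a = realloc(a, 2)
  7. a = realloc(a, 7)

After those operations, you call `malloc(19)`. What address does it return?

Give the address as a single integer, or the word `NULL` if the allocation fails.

Op 1: a = malloc(13) -> a = 0; heap: [0-12 ALLOC][13-38 FREE]
Op 2: b = malloc(6) -> b = 13; heap: [0-12 ALLOC][13-18 ALLOC][19-38 FREE]
Op 3: a = realloc(a, 6) -> a = 0; heap: [0-5 ALLOC][6-12 FREE][13-18 ALLOC][19-38 FREE]
Op 4: b = realloc(b, 7) -> b = 13; heap: [0-5 ALLOC][6-12 FREE][13-19 ALLOC][20-38 FREE]
Op 5: free(b) -> (freed b); heap: [0-5 ALLOC][6-38 FREE]
Op 6: a = realloc(a, 2) -> a = 0; heap: [0-1 ALLOC][2-38 FREE]
Op 7: a = realloc(a, 7) -> a = 0; heap: [0-6 ALLOC][7-38 FREE]
malloc(19): first-fit scan over [0-6 ALLOC][7-38 FREE] -> 7

Answer: 7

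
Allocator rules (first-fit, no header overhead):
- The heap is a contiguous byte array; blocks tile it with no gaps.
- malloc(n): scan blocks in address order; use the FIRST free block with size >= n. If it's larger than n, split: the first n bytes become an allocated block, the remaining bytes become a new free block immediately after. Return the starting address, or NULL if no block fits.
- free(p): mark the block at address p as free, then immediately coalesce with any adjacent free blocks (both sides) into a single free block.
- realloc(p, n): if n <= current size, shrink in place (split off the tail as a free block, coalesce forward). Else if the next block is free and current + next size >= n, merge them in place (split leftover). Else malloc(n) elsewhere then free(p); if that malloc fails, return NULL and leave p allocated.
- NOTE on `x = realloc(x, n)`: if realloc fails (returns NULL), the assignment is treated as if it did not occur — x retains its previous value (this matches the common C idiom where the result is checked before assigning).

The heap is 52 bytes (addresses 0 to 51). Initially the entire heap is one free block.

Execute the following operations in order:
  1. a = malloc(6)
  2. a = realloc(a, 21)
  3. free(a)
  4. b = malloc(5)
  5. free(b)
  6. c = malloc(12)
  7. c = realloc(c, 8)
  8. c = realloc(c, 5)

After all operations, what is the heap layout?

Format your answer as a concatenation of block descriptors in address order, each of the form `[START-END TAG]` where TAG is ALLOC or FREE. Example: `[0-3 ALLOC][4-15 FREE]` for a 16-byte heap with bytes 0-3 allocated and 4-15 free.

Answer: [0-4 ALLOC][5-51 FREE]

Derivation:
Op 1: a = malloc(6) -> a = 0; heap: [0-5 ALLOC][6-51 FREE]
Op 2: a = realloc(a, 21) -> a = 0; heap: [0-20 ALLOC][21-51 FREE]
Op 3: free(a) -> (freed a); heap: [0-51 FREE]
Op 4: b = malloc(5) -> b = 0; heap: [0-4 ALLOC][5-51 FREE]
Op 5: free(b) -> (freed b); heap: [0-51 FREE]
Op 6: c = malloc(12) -> c = 0; heap: [0-11 ALLOC][12-51 FREE]
Op 7: c = realloc(c, 8) -> c = 0; heap: [0-7 ALLOC][8-51 FREE]
Op 8: c = realloc(c, 5) -> c = 0; heap: [0-4 ALLOC][5-51 FREE]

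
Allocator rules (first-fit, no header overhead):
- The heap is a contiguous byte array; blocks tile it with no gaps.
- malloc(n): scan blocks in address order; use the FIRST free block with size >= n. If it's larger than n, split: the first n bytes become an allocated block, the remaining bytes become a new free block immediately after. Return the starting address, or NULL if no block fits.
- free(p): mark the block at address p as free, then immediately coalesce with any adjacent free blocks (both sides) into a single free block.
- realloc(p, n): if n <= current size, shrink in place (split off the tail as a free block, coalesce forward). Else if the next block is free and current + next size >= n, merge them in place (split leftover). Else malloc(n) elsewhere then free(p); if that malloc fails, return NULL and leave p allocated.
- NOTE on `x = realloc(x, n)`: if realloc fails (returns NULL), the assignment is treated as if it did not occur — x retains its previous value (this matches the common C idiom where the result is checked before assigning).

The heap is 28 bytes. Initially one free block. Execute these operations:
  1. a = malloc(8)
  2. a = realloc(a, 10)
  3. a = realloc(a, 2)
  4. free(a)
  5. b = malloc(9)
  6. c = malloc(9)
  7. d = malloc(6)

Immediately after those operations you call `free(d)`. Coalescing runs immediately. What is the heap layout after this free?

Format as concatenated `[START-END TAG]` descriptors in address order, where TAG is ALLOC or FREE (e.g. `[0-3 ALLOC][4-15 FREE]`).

Op 1: a = malloc(8) -> a = 0; heap: [0-7 ALLOC][8-27 FREE]
Op 2: a = realloc(a, 10) -> a = 0; heap: [0-9 ALLOC][10-27 FREE]
Op 3: a = realloc(a, 2) -> a = 0; heap: [0-1 ALLOC][2-27 FREE]
Op 4: free(a) -> (freed a); heap: [0-27 FREE]
Op 5: b = malloc(9) -> b = 0; heap: [0-8 ALLOC][9-27 FREE]
Op 6: c = malloc(9) -> c = 9; heap: [0-8 ALLOC][9-17 ALLOC][18-27 FREE]
Op 7: d = malloc(6) -> d = 18; heap: [0-8 ALLOC][9-17 ALLOC][18-23 ALLOC][24-27 FREE]
free(d): d = 18 -> block [18-23 ALLOC]; mark free, coalesce with adjacent free neighbors -> [0-8 ALLOC][9-17 ALLOC][18-27 FREE]

Answer: [0-8 ALLOC][9-17 ALLOC][18-27 FREE]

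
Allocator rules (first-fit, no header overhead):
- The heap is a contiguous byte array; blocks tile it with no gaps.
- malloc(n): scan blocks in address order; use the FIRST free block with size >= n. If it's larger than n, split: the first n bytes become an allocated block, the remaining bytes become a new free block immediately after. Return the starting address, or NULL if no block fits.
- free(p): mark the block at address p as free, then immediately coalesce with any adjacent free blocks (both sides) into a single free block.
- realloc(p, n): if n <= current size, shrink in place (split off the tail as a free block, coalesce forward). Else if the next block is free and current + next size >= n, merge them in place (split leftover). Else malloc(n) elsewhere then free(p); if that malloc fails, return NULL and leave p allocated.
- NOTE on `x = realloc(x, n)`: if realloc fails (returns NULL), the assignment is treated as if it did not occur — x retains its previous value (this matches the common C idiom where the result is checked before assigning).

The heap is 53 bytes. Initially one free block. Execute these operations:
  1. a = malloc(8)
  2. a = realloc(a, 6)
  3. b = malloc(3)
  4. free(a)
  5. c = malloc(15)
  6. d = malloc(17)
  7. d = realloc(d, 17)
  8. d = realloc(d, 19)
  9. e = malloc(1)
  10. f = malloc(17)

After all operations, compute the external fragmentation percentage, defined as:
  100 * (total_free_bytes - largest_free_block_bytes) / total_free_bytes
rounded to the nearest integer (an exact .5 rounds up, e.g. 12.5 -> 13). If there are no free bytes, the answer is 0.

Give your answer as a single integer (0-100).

Answer: 33

Derivation:
Op 1: a = malloc(8) -> a = 0; heap: [0-7 ALLOC][8-52 FREE]
Op 2: a = realloc(a, 6) -> a = 0; heap: [0-5 ALLOC][6-52 FREE]
Op 3: b = malloc(3) -> b = 6; heap: [0-5 ALLOC][6-8 ALLOC][9-52 FREE]
Op 4: free(a) -> (freed a); heap: [0-5 FREE][6-8 ALLOC][9-52 FREE]
Op 5: c = malloc(15) -> c = 9; heap: [0-5 FREE][6-8 ALLOC][9-23 ALLOC][24-52 FREE]
Op 6: d = malloc(17) -> d = 24; heap: [0-5 FREE][6-8 ALLOC][9-23 ALLOC][24-40 ALLOC][41-52 FREE]
Op 7: d = realloc(d, 17) -> d = 24; heap: [0-5 FREE][6-8 ALLOC][9-23 ALLOC][24-40 ALLOC][41-52 FREE]
Op 8: d = realloc(d, 19) -> d = 24; heap: [0-5 FREE][6-8 ALLOC][9-23 ALLOC][24-42 ALLOC][43-52 FREE]
Op 9: e = malloc(1) -> e = 0; heap: [0-0 ALLOC][1-5 FREE][6-8 ALLOC][9-23 ALLOC][24-42 ALLOC][43-52 FREE]
Op 10: f = malloc(17) -> f = NULL; heap: [0-0 ALLOC][1-5 FREE][6-8 ALLOC][9-23 ALLOC][24-42 ALLOC][43-52 FREE]
Free blocks: [5 10] total_free=15 largest=10 -> 100*(15-10)/15 = 500/15 ≈ 33.333 -> rounds to 33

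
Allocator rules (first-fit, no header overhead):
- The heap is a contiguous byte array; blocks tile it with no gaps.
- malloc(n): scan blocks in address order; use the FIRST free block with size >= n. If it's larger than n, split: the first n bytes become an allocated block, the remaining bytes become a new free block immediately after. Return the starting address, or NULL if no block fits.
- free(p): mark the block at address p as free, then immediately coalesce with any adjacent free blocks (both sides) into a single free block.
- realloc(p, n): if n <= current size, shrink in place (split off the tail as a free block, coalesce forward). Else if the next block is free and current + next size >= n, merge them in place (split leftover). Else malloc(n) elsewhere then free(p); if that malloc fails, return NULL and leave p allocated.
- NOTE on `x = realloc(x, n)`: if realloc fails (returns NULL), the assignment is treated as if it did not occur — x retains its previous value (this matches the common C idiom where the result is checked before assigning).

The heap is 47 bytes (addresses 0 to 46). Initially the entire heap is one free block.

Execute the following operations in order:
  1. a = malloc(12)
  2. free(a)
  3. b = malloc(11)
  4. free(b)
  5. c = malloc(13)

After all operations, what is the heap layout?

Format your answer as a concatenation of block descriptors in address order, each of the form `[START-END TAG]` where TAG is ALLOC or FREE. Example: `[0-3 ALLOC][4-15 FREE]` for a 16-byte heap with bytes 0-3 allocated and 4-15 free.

Op 1: a = malloc(12) -> a = 0; heap: [0-11 ALLOC][12-46 FREE]
Op 2: free(a) -> (freed a); heap: [0-46 FREE]
Op 3: b = malloc(11) -> b = 0; heap: [0-10 ALLOC][11-46 FREE]
Op 4: free(b) -> (freed b); heap: [0-46 FREE]
Op 5: c = malloc(13) -> c = 0; heap: [0-12 ALLOC][13-46 FREE]

Answer: [0-12 ALLOC][13-46 FREE]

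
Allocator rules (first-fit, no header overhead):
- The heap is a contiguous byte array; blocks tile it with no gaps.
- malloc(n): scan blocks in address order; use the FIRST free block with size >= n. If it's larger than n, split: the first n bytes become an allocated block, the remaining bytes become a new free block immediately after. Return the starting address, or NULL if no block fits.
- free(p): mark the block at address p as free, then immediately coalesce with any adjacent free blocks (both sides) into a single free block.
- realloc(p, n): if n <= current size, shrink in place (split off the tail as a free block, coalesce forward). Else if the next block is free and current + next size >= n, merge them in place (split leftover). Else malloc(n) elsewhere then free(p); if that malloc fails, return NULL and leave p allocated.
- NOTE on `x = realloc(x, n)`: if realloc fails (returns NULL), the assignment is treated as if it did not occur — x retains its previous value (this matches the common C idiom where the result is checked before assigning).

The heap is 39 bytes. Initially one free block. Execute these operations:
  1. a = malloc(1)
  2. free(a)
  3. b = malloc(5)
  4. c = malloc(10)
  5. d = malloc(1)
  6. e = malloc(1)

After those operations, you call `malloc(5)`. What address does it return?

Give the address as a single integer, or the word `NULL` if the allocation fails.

Answer: 17

Derivation:
Op 1: a = malloc(1) -> a = 0; heap: [0-0 ALLOC][1-38 FREE]
Op 2: free(a) -> (freed a); heap: [0-38 FREE]
Op 3: b = malloc(5) -> b = 0; heap: [0-4 ALLOC][5-38 FREE]
Op 4: c = malloc(10) -> c = 5; heap: [0-4 ALLOC][5-14 ALLOC][15-38 FREE]
Op 5: d = malloc(1) -> d = 15; heap: [0-4 ALLOC][5-14 ALLOC][15-15 ALLOC][16-38 FREE]
Op 6: e = malloc(1) -> e = 16; heap: [0-4 ALLOC][5-14 ALLOC][15-15 ALLOC][16-16 ALLOC][17-38 FREE]
malloc(5): first-fit scan over [0-4 ALLOC][5-14 ALLOC][15-15 ALLOC][16-16 ALLOC][17-38 FREE] -> 17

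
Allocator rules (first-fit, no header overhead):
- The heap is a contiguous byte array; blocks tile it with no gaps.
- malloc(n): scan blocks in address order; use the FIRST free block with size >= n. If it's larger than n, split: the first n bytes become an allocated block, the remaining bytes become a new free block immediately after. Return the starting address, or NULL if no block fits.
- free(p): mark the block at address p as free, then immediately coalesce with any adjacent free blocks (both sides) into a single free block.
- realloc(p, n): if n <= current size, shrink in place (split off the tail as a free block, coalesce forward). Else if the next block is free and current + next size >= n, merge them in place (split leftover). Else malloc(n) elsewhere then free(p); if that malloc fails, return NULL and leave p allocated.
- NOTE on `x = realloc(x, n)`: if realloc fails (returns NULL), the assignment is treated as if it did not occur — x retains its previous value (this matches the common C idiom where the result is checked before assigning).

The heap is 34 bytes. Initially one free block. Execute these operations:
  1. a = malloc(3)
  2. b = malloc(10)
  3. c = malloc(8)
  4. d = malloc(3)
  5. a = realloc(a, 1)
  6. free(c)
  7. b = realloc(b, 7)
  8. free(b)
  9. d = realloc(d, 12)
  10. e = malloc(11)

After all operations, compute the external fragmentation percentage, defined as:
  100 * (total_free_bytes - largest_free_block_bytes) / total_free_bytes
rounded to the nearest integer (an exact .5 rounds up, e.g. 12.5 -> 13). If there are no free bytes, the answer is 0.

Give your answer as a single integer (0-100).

Answer: 10

Derivation:
Op 1: a = malloc(3) -> a = 0; heap: [0-2 ALLOC][3-33 FREE]
Op 2: b = malloc(10) -> b = 3; heap: [0-2 ALLOC][3-12 ALLOC][13-33 FREE]
Op 3: c = malloc(8) -> c = 13; heap: [0-2 ALLOC][3-12 ALLOC][13-20 ALLOC][21-33 FREE]
Op 4: d = malloc(3) -> d = 21; heap: [0-2 ALLOC][3-12 ALLOC][13-20 ALLOC][21-23 ALLOC][24-33 FREE]
Op 5: a = realloc(a, 1) -> a = 0; heap: [0-0 ALLOC][1-2 FREE][3-12 ALLOC][13-20 ALLOC][21-23 ALLOC][24-33 FREE]
Op 6: free(c) -> (freed c); heap: [0-0 ALLOC][1-2 FREE][3-12 ALLOC][13-20 FREE][21-23 ALLOC][24-33 FREE]
Op 7: b = realloc(b, 7) -> b = 3; heap: [0-0 ALLOC][1-2 FREE][3-9 ALLOC][10-20 FREE][21-23 ALLOC][24-33 FREE]
Op 8: free(b) -> (freed b); heap: [0-0 ALLOC][1-20 FREE][21-23 ALLOC][24-33 FREE]
Op 9: d = realloc(d, 12) -> d = 21; heap: [0-0 ALLOC][1-20 FREE][21-32 ALLOC][33-33 FREE]
Op 10: e = malloc(11) -> e = 1; heap: [0-0 ALLOC][1-11 ALLOC][12-20 FREE][21-32 ALLOC][33-33 FREE]
Free blocks: [9 1] total_free=10 largest=9 -> 100*(10-9)/10 = 100/10 = 10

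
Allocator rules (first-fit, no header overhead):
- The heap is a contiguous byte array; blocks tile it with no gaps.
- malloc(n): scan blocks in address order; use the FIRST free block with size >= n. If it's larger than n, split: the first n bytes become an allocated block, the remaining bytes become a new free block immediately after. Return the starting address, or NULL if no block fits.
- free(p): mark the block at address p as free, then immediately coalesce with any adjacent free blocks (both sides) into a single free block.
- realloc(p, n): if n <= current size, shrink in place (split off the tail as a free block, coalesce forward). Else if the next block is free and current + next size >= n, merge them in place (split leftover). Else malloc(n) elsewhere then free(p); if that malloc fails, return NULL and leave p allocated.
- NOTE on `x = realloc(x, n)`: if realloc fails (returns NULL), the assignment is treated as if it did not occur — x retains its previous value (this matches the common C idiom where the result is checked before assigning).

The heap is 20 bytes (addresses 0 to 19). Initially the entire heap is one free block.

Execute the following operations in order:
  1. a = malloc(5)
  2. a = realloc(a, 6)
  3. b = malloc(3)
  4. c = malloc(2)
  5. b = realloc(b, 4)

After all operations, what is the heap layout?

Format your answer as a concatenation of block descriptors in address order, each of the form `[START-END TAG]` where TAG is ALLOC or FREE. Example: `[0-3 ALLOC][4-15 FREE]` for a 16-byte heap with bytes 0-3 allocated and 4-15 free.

Answer: [0-5 ALLOC][6-8 FREE][9-10 ALLOC][11-14 ALLOC][15-19 FREE]

Derivation:
Op 1: a = malloc(5) -> a = 0; heap: [0-4 ALLOC][5-19 FREE]
Op 2: a = realloc(a, 6) -> a = 0; heap: [0-5 ALLOC][6-19 FREE]
Op 3: b = malloc(3) -> b = 6; heap: [0-5 ALLOC][6-8 ALLOC][9-19 FREE]
Op 4: c = malloc(2) -> c = 9; heap: [0-5 ALLOC][6-8 ALLOC][9-10 ALLOC][11-19 FREE]
Op 5: b = realloc(b, 4) -> b = 11; heap: [0-5 ALLOC][6-8 FREE][9-10 ALLOC][11-14 ALLOC][15-19 FREE]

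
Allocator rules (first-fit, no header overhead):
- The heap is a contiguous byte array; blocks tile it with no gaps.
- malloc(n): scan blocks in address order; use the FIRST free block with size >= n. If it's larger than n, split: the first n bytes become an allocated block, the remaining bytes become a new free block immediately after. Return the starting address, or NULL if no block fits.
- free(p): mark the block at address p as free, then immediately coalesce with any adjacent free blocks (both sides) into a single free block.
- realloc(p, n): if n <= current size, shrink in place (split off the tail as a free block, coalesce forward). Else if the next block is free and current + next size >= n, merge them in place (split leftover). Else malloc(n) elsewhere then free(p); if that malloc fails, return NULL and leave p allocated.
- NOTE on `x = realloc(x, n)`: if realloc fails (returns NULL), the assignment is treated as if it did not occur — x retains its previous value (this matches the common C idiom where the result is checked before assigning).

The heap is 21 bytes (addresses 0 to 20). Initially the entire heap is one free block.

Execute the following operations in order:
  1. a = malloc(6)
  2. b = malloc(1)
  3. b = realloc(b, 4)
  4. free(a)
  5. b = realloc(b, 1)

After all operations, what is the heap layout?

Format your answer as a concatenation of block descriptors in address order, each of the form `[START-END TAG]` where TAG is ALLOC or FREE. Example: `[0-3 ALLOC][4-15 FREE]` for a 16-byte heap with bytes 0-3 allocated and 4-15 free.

Op 1: a = malloc(6) -> a = 0; heap: [0-5 ALLOC][6-20 FREE]
Op 2: b = malloc(1) -> b = 6; heap: [0-5 ALLOC][6-6 ALLOC][7-20 FREE]
Op 3: b = realloc(b, 4) -> b = 6; heap: [0-5 ALLOC][6-9 ALLOC][10-20 FREE]
Op 4: free(a) -> (freed a); heap: [0-5 FREE][6-9 ALLOC][10-20 FREE]
Op 5: b = realloc(b, 1) -> b = 6; heap: [0-5 FREE][6-6 ALLOC][7-20 FREE]

Answer: [0-5 FREE][6-6 ALLOC][7-20 FREE]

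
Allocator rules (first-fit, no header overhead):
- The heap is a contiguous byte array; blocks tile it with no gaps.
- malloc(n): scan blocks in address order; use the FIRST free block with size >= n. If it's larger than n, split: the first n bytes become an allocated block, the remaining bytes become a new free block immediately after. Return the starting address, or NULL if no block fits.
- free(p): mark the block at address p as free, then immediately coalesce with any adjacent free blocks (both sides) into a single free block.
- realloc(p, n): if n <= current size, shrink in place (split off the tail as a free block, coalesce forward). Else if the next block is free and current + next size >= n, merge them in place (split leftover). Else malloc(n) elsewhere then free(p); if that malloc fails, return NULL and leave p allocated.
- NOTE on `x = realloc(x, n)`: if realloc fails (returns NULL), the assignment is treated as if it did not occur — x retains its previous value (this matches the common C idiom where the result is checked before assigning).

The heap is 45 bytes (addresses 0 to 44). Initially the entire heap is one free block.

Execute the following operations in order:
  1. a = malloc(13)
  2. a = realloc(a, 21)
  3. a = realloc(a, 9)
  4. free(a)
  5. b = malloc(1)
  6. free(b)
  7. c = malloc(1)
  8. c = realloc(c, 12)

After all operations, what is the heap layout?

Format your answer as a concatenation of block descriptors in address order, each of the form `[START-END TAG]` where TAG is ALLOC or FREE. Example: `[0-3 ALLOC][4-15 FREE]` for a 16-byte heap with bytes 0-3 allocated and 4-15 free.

Answer: [0-11 ALLOC][12-44 FREE]

Derivation:
Op 1: a = malloc(13) -> a = 0; heap: [0-12 ALLOC][13-44 FREE]
Op 2: a = realloc(a, 21) -> a = 0; heap: [0-20 ALLOC][21-44 FREE]
Op 3: a = realloc(a, 9) -> a = 0; heap: [0-8 ALLOC][9-44 FREE]
Op 4: free(a) -> (freed a); heap: [0-44 FREE]
Op 5: b = malloc(1) -> b = 0; heap: [0-0 ALLOC][1-44 FREE]
Op 6: free(b) -> (freed b); heap: [0-44 FREE]
Op 7: c = malloc(1) -> c = 0; heap: [0-0 ALLOC][1-44 FREE]
Op 8: c = realloc(c, 12) -> c = 0; heap: [0-11 ALLOC][12-44 FREE]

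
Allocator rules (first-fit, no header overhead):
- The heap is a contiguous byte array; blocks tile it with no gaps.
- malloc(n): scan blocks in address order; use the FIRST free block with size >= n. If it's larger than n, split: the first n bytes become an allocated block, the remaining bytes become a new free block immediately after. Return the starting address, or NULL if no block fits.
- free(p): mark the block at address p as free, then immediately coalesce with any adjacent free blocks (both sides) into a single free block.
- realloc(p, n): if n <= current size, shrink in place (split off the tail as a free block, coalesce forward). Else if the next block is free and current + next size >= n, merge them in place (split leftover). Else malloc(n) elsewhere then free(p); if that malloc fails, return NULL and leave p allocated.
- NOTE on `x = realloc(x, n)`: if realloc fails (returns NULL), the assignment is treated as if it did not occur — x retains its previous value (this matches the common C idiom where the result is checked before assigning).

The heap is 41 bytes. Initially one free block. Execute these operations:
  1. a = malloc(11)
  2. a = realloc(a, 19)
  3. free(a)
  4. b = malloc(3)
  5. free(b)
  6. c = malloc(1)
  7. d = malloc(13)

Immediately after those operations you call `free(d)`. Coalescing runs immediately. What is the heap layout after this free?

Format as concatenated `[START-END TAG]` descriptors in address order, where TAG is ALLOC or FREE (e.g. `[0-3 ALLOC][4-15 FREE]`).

Answer: [0-0 ALLOC][1-40 FREE]

Derivation:
Op 1: a = malloc(11) -> a = 0; heap: [0-10 ALLOC][11-40 FREE]
Op 2: a = realloc(a, 19) -> a = 0; heap: [0-18 ALLOC][19-40 FREE]
Op 3: free(a) -> (freed a); heap: [0-40 FREE]
Op 4: b = malloc(3) -> b = 0; heap: [0-2 ALLOC][3-40 FREE]
Op 5: free(b) -> (freed b); heap: [0-40 FREE]
Op 6: c = malloc(1) -> c = 0; heap: [0-0 ALLOC][1-40 FREE]
Op 7: d = malloc(13) -> d = 1; heap: [0-0 ALLOC][1-13 ALLOC][14-40 FREE]
free(d): d = 1 -> block [1-13 ALLOC]; mark free, coalesce with adjacent free neighbors -> [0-0 ALLOC][1-40 FREE]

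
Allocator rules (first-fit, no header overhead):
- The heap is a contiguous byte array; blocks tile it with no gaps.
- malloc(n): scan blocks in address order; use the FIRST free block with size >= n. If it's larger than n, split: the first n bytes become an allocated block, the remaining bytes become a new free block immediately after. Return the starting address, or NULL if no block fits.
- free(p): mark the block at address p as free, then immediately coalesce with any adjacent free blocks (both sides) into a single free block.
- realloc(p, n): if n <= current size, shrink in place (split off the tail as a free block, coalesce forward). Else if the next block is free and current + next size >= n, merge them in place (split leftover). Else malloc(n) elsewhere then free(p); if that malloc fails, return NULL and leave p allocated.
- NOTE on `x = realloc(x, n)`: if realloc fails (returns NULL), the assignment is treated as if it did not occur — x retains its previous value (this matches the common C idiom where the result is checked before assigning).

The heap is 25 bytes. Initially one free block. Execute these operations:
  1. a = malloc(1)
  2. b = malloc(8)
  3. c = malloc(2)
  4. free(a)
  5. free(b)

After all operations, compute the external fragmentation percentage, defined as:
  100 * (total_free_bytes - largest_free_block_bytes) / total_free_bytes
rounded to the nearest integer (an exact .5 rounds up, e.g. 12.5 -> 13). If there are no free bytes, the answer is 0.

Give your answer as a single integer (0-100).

Answer: 39

Derivation:
Op 1: a = malloc(1) -> a = 0; heap: [0-0 ALLOC][1-24 FREE]
Op 2: b = malloc(8) -> b = 1; heap: [0-0 ALLOC][1-8 ALLOC][9-24 FREE]
Op 3: c = malloc(2) -> c = 9; heap: [0-0 ALLOC][1-8 ALLOC][9-10 ALLOC][11-24 FREE]
Op 4: free(a) -> (freed a); heap: [0-0 FREE][1-8 ALLOC][9-10 ALLOC][11-24 FREE]
Op 5: free(b) -> (freed b); heap: [0-8 FREE][9-10 ALLOC][11-24 FREE]
Free blocks: [9 14] total_free=23 largest=14 -> 100*(23-14)/23 = 900/23 ≈ 39.130 -> rounds to 39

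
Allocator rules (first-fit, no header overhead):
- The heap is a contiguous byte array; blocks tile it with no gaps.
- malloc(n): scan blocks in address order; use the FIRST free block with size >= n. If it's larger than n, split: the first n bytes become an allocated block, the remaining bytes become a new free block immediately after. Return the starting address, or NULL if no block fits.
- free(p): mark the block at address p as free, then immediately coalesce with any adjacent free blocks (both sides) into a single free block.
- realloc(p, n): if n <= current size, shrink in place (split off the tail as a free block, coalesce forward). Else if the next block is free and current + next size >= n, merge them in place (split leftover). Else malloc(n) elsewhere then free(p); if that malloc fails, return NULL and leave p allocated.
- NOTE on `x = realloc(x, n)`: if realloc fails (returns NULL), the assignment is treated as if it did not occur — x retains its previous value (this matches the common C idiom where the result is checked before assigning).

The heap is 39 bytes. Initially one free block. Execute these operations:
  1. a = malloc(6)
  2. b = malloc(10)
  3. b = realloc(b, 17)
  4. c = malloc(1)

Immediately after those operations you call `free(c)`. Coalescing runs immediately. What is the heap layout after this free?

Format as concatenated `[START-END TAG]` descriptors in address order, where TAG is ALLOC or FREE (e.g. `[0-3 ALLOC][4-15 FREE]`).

Op 1: a = malloc(6) -> a = 0; heap: [0-5 ALLOC][6-38 FREE]
Op 2: b = malloc(10) -> b = 6; heap: [0-5 ALLOC][6-15 ALLOC][16-38 FREE]
Op 3: b = realloc(b, 17) -> b = 6; heap: [0-5 ALLOC][6-22 ALLOC][23-38 FREE]
Op 4: c = malloc(1) -> c = 23; heap: [0-5 ALLOC][6-22 ALLOC][23-23 ALLOC][24-38 FREE]
free(c): c = 23 -> block [23-23 ALLOC]; mark free, coalesce with adjacent free neighbors -> [0-5 ALLOC][6-22 ALLOC][23-38 FREE]

Answer: [0-5 ALLOC][6-22 ALLOC][23-38 FREE]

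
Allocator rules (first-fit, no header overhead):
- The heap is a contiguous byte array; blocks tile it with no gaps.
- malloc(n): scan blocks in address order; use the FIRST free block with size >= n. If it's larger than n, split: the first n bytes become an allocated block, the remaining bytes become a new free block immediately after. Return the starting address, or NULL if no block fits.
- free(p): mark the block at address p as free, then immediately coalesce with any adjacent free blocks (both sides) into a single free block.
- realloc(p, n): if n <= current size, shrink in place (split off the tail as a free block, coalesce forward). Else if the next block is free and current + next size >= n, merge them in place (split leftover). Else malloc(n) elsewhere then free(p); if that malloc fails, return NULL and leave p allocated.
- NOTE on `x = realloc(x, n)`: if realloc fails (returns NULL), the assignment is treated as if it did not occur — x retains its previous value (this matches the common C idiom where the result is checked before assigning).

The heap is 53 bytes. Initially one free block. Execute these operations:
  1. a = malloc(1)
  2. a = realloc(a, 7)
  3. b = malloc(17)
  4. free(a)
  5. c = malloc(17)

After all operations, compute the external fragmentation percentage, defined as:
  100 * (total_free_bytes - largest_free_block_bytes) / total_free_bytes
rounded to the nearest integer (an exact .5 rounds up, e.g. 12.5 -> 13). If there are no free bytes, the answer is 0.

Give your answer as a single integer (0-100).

Op 1: a = malloc(1) -> a = 0; heap: [0-0 ALLOC][1-52 FREE]
Op 2: a = realloc(a, 7) -> a = 0; heap: [0-6 ALLOC][7-52 FREE]
Op 3: b = malloc(17) -> b = 7; heap: [0-6 ALLOC][7-23 ALLOC][24-52 FREE]
Op 4: free(a) -> (freed a); heap: [0-6 FREE][7-23 ALLOC][24-52 FREE]
Op 5: c = malloc(17) -> c = 24; heap: [0-6 FREE][7-23 ALLOC][24-40 ALLOC][41-52 FREE]
Free blocks: [7 12] total_free=19 largest=12 -> 100*(19-12)/19 = 700/19 ≈ 36.842 -> rounds to 37

Answer: 37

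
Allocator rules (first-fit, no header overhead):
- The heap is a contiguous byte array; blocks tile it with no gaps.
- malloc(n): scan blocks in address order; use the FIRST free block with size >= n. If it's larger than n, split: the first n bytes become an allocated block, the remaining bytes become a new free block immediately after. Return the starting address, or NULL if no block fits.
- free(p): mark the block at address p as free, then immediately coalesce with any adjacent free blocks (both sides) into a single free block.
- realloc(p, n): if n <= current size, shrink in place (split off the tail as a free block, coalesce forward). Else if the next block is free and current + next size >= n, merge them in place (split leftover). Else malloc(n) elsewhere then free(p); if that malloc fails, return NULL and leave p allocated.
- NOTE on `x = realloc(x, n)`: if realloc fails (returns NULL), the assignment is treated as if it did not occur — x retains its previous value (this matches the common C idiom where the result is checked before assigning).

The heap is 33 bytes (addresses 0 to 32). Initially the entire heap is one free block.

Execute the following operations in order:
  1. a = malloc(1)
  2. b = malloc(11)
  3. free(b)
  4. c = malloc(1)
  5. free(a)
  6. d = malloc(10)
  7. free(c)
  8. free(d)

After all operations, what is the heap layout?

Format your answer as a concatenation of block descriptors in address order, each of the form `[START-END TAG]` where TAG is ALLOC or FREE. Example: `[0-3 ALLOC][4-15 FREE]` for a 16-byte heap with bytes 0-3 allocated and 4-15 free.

Op 1: a = malloc(1) -> a = 0; heap: [0-0 ALLOC][1-32 FREE]
Op 2: b = malloc(11) -> b = 1; heap: [0-0 ALLOC][1-11 ALLOC][12-32 FREE]
Op 3: free(b) -> (freed b); heap: [0-0 ALLOC][1-32 FREE]
Op 4: c = malloc(1) -> c = 1; heap: [0-0 ALLOC][1-1 ALLOC][2-32 FREE]
Op 5: free(a) -> (freed a); heap: [0-0 FREE][1-1 ALLOC][2-32 FREE]
Op 6: d = malloc(10) -> d = 2; heap: [0-0 FREE][1-1 ALLOC][2-11 ALLOC][12-32 FREE]
Op 7: free(c) -> (freed c); heap: [0-1 FREE][2-11 ALLOC][12-32 FREE]
Op 8: free(d) -> (freed d); heap: [0-32 FREE]

Answer: [0-32 FREE]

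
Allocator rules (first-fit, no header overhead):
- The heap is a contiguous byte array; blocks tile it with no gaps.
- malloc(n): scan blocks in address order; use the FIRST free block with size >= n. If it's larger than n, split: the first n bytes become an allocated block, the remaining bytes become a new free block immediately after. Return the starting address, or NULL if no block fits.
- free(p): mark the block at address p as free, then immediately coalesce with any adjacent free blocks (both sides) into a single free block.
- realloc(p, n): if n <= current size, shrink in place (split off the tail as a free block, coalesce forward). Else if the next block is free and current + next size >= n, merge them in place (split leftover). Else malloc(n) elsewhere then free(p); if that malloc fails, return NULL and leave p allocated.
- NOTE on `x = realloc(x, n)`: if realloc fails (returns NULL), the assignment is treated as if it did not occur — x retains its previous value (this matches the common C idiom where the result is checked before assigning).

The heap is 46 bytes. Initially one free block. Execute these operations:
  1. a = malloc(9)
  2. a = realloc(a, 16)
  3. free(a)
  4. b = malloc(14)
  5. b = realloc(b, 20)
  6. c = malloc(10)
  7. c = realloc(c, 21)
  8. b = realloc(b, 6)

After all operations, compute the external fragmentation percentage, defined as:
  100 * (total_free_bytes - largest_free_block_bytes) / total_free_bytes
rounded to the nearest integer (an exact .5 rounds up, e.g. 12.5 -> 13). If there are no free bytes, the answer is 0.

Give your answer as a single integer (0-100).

Answer: 26

Derivation:
Op 1: a = malloc(9) -> a = 0; heap: [0-8 ALLOC][9-45 FREE]
Op 2: a = realloc(a, 16) -> a = 0; heap: [0-15 ALLOC][16-45 FREE]
Op 3: free(a) -> (freed a); heap: [0-45 FREE]
Op 4: b = malloc(14) -> b = 0; heap: [0-13 ALLOC][14-45 FREE]
Op 5: b = realloc(b, 20) -> b = 0; heap: [0-19 ALLOC][20-45 FREE]
Op 6: c = malloc(10) -> c = 20; heap: [0-19 ALLOC][20-29 ALLOC][30-45 FREE]
Op 7: c = realloc(c, 21) -> c = 20; heap: [0-19 ALLOC][20-40 ALLOC][41-45 FREE]
Op 8: b = realloc(b, 6) -> b = 0; heap: [0-5 ALLOC][6-19 FREE][20-40 ALLOC][41-45 FREE]
Free blocks: [14 5] total_free=19 largest=14 -> 100*(19-14)/19 = 500/19 ≈ 26.316 -> rounds to 26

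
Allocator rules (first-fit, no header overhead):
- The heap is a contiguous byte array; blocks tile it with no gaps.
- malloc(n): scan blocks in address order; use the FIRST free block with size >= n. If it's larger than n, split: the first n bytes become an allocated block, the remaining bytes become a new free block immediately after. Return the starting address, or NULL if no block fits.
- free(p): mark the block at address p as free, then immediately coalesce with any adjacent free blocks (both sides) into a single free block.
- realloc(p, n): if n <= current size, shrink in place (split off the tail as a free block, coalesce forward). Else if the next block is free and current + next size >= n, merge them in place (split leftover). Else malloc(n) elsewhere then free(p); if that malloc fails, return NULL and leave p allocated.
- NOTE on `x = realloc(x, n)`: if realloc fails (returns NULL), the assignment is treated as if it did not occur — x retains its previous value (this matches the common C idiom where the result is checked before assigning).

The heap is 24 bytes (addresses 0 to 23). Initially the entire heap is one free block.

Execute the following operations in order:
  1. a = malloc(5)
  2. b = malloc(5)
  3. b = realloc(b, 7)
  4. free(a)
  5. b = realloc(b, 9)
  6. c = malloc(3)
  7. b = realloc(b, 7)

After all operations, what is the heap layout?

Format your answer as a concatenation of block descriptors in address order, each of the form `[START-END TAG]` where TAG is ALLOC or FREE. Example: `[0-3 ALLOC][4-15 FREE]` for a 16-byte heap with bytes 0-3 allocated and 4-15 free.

Op 1: a = malloc(5) -> a = 0; heap: [0-4 ALLOC][5-23 FREE]
Op 2: b = malloc(5) -> b = 5; heap: [0-4 ALLOC][5-9 ALLOC][10-23 FREE]
Op 3: b = realloc(b, 7) -> b = 5; heap: [0-4 ALLOC][5-11 ALLOC][12-23 FREE]
Op 4: free(a) -> (freed a); heap: [0-4 FREE][5-11 ALLOC][12-23 FREE]
Op 5: b = realloc(b, 9) -> b = 5; heap: [0-4 FREE][5-13 ALLOC][14-23 FREE]
Op 6: c = malloc(3) -> c = 0; heap: [0-2 ALLOC][3-4 FREE][5-13 ALLOC][14-23 FREE]
Op 7: b = realloc(b, 7) -> b = 5; heap: [0-2 ALLOC][3-4 FREE][5-11 ALLOC][12-23 FREE]

Answer: [0-2 ALLOC][3-4 FREE][5-11 ALLOC][12-23 FREE]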